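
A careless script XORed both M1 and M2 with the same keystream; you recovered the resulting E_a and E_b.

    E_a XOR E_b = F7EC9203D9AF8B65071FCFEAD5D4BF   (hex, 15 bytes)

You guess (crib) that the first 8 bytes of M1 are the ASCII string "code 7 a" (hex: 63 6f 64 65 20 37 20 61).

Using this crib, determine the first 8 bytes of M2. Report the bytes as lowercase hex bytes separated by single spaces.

Since E_a ⊕ E_b = M1 ⊕ M2, XORing with the guessed M1 bytes yields the corresponding M2 bytes: M2 = (E_a ⊕ E_b) ⊕ M1.
byte 0: f7 ⊕ 63 = 94
byte 1: ec ⊕ 6f = 83
byte 2: 92 ⊕ 64 = f6
byte 3: 03 ⊕ 65 = 66
byte 4: d9 ⊕ 20 = f9
byte 5: af ⊕ 37 = 98
byte 6: 8b ⊕ 20 = ab
byte 7: 65 ⊕ 61 = 04

94 83 f6 66 f9 98 ab 04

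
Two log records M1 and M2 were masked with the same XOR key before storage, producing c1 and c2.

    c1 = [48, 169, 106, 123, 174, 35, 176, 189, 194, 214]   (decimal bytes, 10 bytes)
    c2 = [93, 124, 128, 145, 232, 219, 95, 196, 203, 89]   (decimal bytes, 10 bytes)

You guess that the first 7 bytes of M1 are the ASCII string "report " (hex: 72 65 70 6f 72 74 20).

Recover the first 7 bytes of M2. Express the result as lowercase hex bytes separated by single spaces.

First, c1 ⊕ c2 = (M1 ⊕ K) ⊕ (M2 ⊕ K) = M1 ⊕ M2, so the key drops out. Then M2 = (M1 ⊕ M2) ⊕ M1 over the first 7 bytes.
byte 0: (30 XOR 5d) XOR 72 = 6d XOR 72 = 1f
byte 1: (a9 XOR 7c) XOR 65 = d5 XOR 65 = b0
byte 2: (6a XOR 80) XOR 70 = ea XOR 70 = 9a
byte 3: (7b XOR 91) XOR 6f = ea XOR 6f = 85
byte 4: (ae XOR e8) XOR 72 = 46 XOR 72 = 34
byte 5: (23 XOR db) XOR 74 = f8 XOR 74 = 8c
byte 6: (b0 XOR 5f) XOR 20 = ef XOR 20 = cf

1f b0 9a 85 34 8c cf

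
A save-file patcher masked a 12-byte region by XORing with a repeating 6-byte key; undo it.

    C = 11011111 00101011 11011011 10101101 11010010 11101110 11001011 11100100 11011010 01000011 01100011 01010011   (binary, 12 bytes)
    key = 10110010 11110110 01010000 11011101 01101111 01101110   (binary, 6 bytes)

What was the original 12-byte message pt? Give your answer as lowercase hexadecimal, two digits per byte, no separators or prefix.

6ddd8b70bd8079128a9e0c3d

The 6-byte key repeats, so the effective keystream is b2 f6 50 dd 6f 6e b2 f6 50 dd 6f 6e.
byte 0: 11011111 ⊕ 10110010 = 01101101
byte 1: 00101011 ⊕ 11110110 = 11011101
byte 2: 11011011 ⊕ 01010000 = 10001011
byte 3: 10101101 ⊕ 11011101 = 01110000
byte 4: 11010010 ⊕ 01101111 = 10111101
byte 5: 11101110 ⊕ 01101110 = 10000000
byte 6: 11001011 ⊕ 10110010 = 01111001
byte 7: 11100100 ⊕ 11110110 = 00010010
byte 8: 11011010 ⊕ 01010000 = 10001010
byte 9: 01000011 ⊕ 11011101 = 10011110
byte 10: 01100011 ⊕ 01101111 = 00001100
byte 11: 01010011 ⊕ 01101110 = 00111101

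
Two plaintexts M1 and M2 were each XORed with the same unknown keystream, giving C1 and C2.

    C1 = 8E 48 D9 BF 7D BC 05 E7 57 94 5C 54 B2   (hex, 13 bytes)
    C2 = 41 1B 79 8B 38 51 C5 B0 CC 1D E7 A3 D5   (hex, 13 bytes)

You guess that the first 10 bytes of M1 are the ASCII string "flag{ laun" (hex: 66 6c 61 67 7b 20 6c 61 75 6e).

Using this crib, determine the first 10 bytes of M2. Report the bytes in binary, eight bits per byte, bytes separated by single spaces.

10101001 00111111 11000001 01010011 00111110 11001101 10101100 00110110 11101110 11100111

First, C1 ⊕ C2 = (M1 ⊕ K) ⊕ (M2 ⊕ K) = M1 ⊕ M2, so the key drops out. Then M2 = (M1 ⊕ M2) ⊕ M1 over the first 10 bytes.
byte 0: (8e ^ 41) ^ 66 = cf ^ 66 = a9
byte 1: (48 ^ 1b) ^ 6c = 53 ^ 6c = 3f
byte 2: (d9 ^ 79) ^ 61 = a0 ^ 61 = c1
byte 3: (bf ^ 8b) ^ 67 = 34 ^ 67 = 53
byte 4: (7d ^ 38) ^ 7b = 45 ^ 7b = 3e
byte 5: (bc ^ 51) ^ 20 = ed ^ 20 = cd
byte 6: (05 ^ c5) ^ 6c = c0 ^ 6c = ac
byte 7: (e7 ^ b0) ^ 61 = 57 ^ 61 = 36
byte 8: (57 ^ cc) ^ 75 = 9b ^ 75 = ee
byte 9: (94 ^ 1d) ^ 6e = 89 ^ 6e = e7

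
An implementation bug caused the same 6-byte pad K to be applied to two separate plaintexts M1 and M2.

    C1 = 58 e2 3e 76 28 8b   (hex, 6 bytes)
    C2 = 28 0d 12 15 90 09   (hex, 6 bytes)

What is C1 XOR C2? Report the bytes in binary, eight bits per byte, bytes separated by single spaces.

C1 ⊕ C2 = (M1 ⊕ K) ⊕ (M2 ⊕ K) = M1 ⊕ M2 — the shared key cancels under XOR.
58 XOR 28 = 70
e2 XOR 0d = ef
3e XOR 12 = 2c
76 XOR 15 = 63
28 XOR 90 = b8
8b XOR 09 = 82

01110000 11101111 00101100 01100011 10111000 10000010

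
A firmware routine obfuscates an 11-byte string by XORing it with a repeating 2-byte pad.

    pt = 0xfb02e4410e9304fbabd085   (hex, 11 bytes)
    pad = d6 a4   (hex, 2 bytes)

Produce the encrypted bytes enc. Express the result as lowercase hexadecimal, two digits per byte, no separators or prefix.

The 2-byte key repeats, so the effective keystream is d6 a4 d6 a4 d6 a4 d6 a4 d6 a4 d6.
byte 0: 251 ^ 214 =  45
byte 1:   2 ^ 164 = 166
byte 2: 228 ^ 214 =  50
byte 3:  65 ^ 164 = 229
byte 4:  14 ^ 214 = 216
byte 5: 147 ^ 164 =  55
byte 6:   4 ^ 214 = 210
byte 7: 251 ^ 164 =  95
byte 8: 171 ^ 214 = 125
byte 9: 208 ^ 164 = 116
byte 10: 133 ^ 214 =  83

2da632e5d837d25f7d7453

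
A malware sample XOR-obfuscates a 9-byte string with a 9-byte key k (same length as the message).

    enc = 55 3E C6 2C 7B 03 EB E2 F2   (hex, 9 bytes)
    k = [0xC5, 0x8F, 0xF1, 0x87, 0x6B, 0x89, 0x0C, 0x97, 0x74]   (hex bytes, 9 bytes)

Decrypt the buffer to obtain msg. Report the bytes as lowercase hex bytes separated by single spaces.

90 b1 37 ab 10 8a e7 75 86

XOR is its own inverse, so applying the key byte-wise gives the result directly.
55 xor c5 = 90
3e xor 8f = b1
c6 xor f1 = 37
2c xor 87 = ab
7b xor 6b = 10
03 xor 89 = 8a
eb xor 0c = e7
e2 xor 97 = 75
f2 xor 74 = 86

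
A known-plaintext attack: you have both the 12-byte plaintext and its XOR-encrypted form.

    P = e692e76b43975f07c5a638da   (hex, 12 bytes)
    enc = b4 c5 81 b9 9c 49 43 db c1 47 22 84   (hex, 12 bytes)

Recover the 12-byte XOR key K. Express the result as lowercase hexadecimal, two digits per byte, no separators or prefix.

525766d2dfde1cdc04e11a5e

Since enc = P ⊕ K, XORing both sides with P gives K = P ⊕ enc.
byte 0: e6 ^ b4 = 52
byte 1: 92 ^ c5 = 57
byte 2: e7 ^ 81 = 66
byte 3: 6b ^ b9 = d2
byte 4: 43 ^ 9c = df
byte 5: 97 ^ 49 = de
byte 6: 5f ^ 43 = 1c
byte 7: 07 ^ db = dc
byte 8: c5 ^ c1 = 04
byte 9: a6 ^ 47 = e1
byte 10: 38 ^ 22 = 1a
byte 11: da ^ 84 = 5e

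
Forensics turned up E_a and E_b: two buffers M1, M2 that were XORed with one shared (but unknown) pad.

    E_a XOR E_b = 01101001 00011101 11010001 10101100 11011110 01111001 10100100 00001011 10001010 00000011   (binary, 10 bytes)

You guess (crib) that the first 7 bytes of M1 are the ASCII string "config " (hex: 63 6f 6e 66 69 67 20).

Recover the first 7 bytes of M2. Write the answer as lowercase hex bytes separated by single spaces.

0a 72 bf ca b7 1e 84

Since E_a ⊕ E_b = M1 ⊕ M2, XORing with the guessed M1 bytes yields the corresponding M2 bytes: M2 = (E_a ⊕ E_b) ⊕ M1.
01101001 XOR 01100011 = 00001010
00011101 XOR 01101111 = 01110010
11010001 XOR 01101110 = 10111111
10101100 XOR 01100110 = 11001010
11011110 XOR 01101001 = 10110111
01111001 XOR 01100111 = 00011110
10100100 XOR 00100000 = 10000100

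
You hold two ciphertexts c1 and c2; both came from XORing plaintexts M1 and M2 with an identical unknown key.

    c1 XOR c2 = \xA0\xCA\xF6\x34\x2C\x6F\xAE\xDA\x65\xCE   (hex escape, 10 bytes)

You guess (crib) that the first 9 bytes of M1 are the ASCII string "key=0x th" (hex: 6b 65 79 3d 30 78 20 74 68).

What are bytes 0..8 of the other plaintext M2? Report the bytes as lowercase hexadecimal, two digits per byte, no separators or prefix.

Since c1 ⊕ c2 = M1 ⊕ M2, XORing with the guessed M1 bytes yields the corresponding M2 bytes: M2 = (c1 ⊕ c2) ⊕ M1.
byte 0: 10100000 ⊕ 01101011 = 11001011
byte 1: 11001010 ⊕ 01100101 = 10101111
byte 2: 11110110 ⊕ 01111001 = 10001111
byte 3: 00110100 ⊕ 00111101 = 00001001
byte 4: 00101100 ⊕ 00110000 = 00011100
byte 5: 01101111 ⊕ 01111000 = 00010111
byte 6: 10101110 ⊕ 00100000 = 10001110
byte 7: 11011010 ⊕ 01110100 = 10101110
byte 8: 01100101 ⊕ 01101000 = 00001101

cbaf8f091c178eae0d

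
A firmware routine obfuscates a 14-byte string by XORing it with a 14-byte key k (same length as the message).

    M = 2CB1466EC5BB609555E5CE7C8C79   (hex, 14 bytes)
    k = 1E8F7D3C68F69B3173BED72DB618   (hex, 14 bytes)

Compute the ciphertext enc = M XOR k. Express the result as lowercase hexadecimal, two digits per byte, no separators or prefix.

00101100 ^ 00011110 = 00110010
10110001 ^ 10001111 = 00111110
01000110 ^ 01111101 = 00111011
01101110 ^ 00111100 = 01010010
11000101 ^ 01101000 = 10101101
10111011 ^ 11110110 = 01001101
01100000 ^ 10011011 = 11111011
10010101 ^ 00110001 = 10100100
01010101 ^ 01110011 = 00100110
11100101 ^ 10111110 = 01011011
11001110 ^ 11010111 = 00011001
01111100 ^ 00101101 = 01010001
10001100 ^ 10110110 = 00111010
01111001 ^ 00011000 = 01100001

323e3b52ad4dfba4265b19513a61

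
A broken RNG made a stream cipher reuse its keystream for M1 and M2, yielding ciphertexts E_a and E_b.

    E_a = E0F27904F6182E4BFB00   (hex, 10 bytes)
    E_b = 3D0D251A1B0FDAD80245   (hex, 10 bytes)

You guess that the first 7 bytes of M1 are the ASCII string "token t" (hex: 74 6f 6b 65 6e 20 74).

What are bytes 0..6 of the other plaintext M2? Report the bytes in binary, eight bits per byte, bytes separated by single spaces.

First, E_a ⊕ E_b = (M1 ⊕ K) ⊕ (M2 ⊕ K) = M1 ⊕ M2, so the key drops out. Then M2 = (M1 ⊕ M2) ⊕ M1 over the first 7 bytes.
byte 0: (e0 ^ 3d) ^ 74 = dd ^ 74 = a9
byte 1: (f2 ^ 0d) ^ 6f = ff ^ 6f = 90
byte 2: (79 ^ 25) ^ 6b = 5c ^ 6b = 37
byte 3: (04 ^ 1a) ^ 65 = 1e ^ 65 = 7b
byte 4: (f6 ^ 1b) ^ 6e = ed ^ 6e = 83
byte 5: (18 ^ 0f) ^ 20 = 17 ^ 20 = 37
byte 6: (2e ^ da) ^ 74 = f4 ^ 74 = 80

10101001 10010000 00110111 01111011 10000011 00110111 10000000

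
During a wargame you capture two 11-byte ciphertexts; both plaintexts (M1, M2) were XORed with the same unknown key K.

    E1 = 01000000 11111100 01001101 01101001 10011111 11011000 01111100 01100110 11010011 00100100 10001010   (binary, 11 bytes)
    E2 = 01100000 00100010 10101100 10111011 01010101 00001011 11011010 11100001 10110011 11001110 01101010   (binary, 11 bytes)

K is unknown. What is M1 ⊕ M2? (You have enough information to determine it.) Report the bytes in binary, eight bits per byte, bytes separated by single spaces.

E1 ⊕ E2 = (M1 ⊕ K) ⊕ (M2 ⊕ K) = M1 ⊕ M2 — the shared key cancels under XOR.
40 xor 60 = 20
fc xor 22 = de
4d xor ac = e1
69 xor bb = d2
9f xor 55 = ca
d8 xor 0b = d3
7c xor da = a6
66 xor e1 = 87
d3 xor b3 = 60
24 xor ce = ea
8a xor 6a = e0

00100000 11011110 11100001 11010010 11001010 11010011 10100110 10000111 01100000 11101010 11100000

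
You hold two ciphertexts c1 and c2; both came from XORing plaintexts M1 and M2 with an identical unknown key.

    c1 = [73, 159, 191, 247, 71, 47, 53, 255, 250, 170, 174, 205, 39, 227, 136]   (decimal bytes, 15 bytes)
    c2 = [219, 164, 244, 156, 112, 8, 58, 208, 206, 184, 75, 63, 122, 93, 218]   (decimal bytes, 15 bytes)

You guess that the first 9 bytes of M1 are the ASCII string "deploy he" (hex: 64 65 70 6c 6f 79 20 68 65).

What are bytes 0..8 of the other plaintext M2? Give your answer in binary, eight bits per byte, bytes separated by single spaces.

First, c1 ⊕ c2 = (M1 ⊕ K) ⊕ (M2 ⊕ K) = M1 ⊕ M2, so the key drops out. Then M2 = (M1 ⊕ M2) ⊕ M1 over the first 9 bytes.
byte 0: (49 xor db) xor 64 = 92 xor 64 = f6
byte 1: (9f xor a4) xor 65 = 3b xor 65 = 5e
byte 2: (bf xor f4) xor 70 = 4b xor 70 = 3b
byte 3: (f7 xor 9c) xor 6c = 6b xor 6c = 07
byte 4: (47 xor 70) xor 6f = 37 xor 6f = 58
byte 5: (2f xor 08) xor 79 = 27 xor 79 = 5e
byte 6: (35 xor 3a) xor 20 = 0f xor 20 = 2f
byte 7: (ff xor d0) xor 68 = 2f xor 68 = 47
byte 8: (fa xor ce) xor 65 = 34 xor 65 = 51

11110110 01011110 00111011 00000111 01011000 01011110 00101111 01000111 01010001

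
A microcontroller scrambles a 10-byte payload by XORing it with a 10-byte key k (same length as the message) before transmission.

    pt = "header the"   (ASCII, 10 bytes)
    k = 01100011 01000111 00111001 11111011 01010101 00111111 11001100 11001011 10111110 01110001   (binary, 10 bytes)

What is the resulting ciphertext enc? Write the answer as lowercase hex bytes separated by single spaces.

0b 22 58 9f 30 4d ec bf d6 14

XOR is its own inverse, so applying the key byte-wise gives the result directly.
104 ^  99 =  11
101 ^  71 =  34
 97 ^  57 =  88
100 ^ 251 = 159
101 ^  85 =  48
114 ^  63 =  77
 32 ^ 204 = 236
116 ^ 203 = 191
104 ^ 190 = 214
101 ^ 113 =  20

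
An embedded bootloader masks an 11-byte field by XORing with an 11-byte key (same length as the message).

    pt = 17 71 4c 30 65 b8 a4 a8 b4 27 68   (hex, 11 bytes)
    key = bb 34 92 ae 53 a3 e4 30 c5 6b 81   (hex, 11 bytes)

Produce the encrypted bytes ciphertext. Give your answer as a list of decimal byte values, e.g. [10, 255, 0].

XOR is its own inverse, so applying the key byte-wise gives the result directly.
17 XOR bb = ac
71 XOR 34 = 45
4c XOR 92 = de
30 XOR ae = 9e
65 XOR 53 = 36
b8 XOR a3 = 1b
a4 XOR e4 = 40
a8 XOR 30 = 98
b4 XOR c5 = 71
27 XOR 6b = 4c
68 XOR 81 = e9

[172, 69, 222, 158, 54, 27, 64, 152, 113, 76, 233]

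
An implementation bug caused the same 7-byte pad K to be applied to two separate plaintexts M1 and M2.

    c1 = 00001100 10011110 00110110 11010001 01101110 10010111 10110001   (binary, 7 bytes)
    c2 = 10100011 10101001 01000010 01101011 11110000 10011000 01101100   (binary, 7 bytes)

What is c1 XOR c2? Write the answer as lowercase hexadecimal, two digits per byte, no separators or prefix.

c1 ⊕ c2 = (M1 ⊕ K) ⊕ (M2 ⊕ K) = M1 ⊕ M2 — the shared key cancels under XOR.
byte 0: 0c ^ a3 = af
byte 1: 9e ^ a9 = 37
byte 2: 36 ^ 42 = 74
byte 3: d1 ^ 6b = ba
byte 4: 6e ^ f0 = 9e
byte 5: 97 ^ 98 = 0f
byte 6: b1 ^ 6c = dd

af3774ba9e0fdd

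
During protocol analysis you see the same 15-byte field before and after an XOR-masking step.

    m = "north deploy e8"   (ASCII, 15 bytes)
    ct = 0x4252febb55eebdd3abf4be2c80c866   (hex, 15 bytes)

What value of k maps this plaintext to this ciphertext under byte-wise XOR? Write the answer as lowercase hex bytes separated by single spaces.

Since ct = m ⊕ k, XORing both sides with m gives k = m ⊕ ct.
6e xor 42 = 2c
6f xor 52 = 3d
72 xor fe = 8c
74 xor bb = cf
68 xor 55 = 3d
20 xor ee = ce
64 xor bd = d9
65 xor d3 = b6
70 xor ab = db
6c xor f4 = 98
6f xor be = d1
79 xor 2c = 55
20 xor 80 = a0
65 xor c8 = ad
38 xor 66 = 5e

2c 3d 8c cf 3d ce d9 b6 db 98 d1 55 a0 ad 5e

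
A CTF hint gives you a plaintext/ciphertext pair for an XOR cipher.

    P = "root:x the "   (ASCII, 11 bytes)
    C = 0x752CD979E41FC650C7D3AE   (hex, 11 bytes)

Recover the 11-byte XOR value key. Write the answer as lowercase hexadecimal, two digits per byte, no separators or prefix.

0743b60dde67e624afb68e

Since C = P ⊕ key, XORing both sides with P gives key = P ⊕ C.
114 xor 117 =   7
111 xor  44 =  67
111 xor 217 = 182
116 xor 121 =  13
 58 xor 228 = 222
120 xor  31 = 103
 32 xor 198 = 230
116 xor  80 =  36
104 xor 199 = 175
101 xor 211 = 182
 32 xor 174 = 142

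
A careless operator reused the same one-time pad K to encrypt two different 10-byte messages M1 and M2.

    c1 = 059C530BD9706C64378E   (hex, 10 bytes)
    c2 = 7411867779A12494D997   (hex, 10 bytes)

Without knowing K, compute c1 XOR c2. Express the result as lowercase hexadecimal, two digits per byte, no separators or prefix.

c1 ⊕ c2 = (M1 ⊕ K) ⊕ (M2 ⊕ K) = M1 ⊕ M2 — the shared key cancels under XOR.
05 XOR 74 = 71
9c XOR 11 = 8d
53 XOR 86 = d5
0b XOR 77 = 7c
d9 XOR 79 = a0
70 XOR a1 = d1
6c XOR 24 = 48
64 XOR 94 = f0
37 XOR d9 = ee
8e XOR 97 = 19

718dd57ca0d148f0ee19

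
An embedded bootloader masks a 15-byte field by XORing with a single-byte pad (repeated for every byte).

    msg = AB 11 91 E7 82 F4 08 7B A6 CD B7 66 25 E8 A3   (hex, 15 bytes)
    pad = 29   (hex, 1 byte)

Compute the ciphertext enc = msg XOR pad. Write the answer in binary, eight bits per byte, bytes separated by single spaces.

The 1-byte key repeats, so the effective keystream is 29 29 29 29 29 29 29 29 29 29 29 29 29 29 29.
byte 0: 171 ⊕  41 = 130
byte 1:  17 ⊕  41 =  56
byte 2: 145 ⊕  41 = 184
byte 3: 231 ⊕  41 = 206
byte 4: 130 ⊕  41 = 171
byte 5: 244 ⊕  41 = 221
byte 6:   8 ⊕  41 =  33
byte 7: 123 ⊕  41 =  82
byte 8: 166 ⊕  41 = 143
byte 9: 205 ⊕  41 = 228
byte 10: 183 ⊕  41 = 158
byte 11: 102 ⊕  41 =  79
byte 12:  37 ⊕  41 =  12
byte 13: 232 ⊕  41 = 193
byte 14: 163 ⊕  41 = 138

10000010 00111000 10111000 11001110 10101011 11011101 00100001 01010010 10001111 11100100 10011110 01001111 00001100 11000001 10001010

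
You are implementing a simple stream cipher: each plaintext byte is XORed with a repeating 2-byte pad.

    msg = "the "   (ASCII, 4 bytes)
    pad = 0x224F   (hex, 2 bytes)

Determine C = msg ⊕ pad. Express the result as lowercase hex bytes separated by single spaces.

The 2-byte key repeats, so the effective keystream is 22 4f 22 4f.
byte 0: 116 ^  34 =  86
byte 1: 104 ^  79 =  39
byte 2: 101 ^  34 =  71
byte 3:  32 ^  79 = 111

56 27 47 6f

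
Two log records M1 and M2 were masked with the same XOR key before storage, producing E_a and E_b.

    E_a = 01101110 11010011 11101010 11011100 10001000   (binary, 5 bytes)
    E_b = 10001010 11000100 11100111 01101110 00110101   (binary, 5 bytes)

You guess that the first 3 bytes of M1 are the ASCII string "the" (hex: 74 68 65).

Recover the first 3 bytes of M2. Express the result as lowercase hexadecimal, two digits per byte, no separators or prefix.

907f68

First, E_a ⊕ E_b = (M1 ⊕ K) ⊕ (M2 ⊕ K) = M1 ⊕ M2, so the key drops out. Then M2 = (M1 ⊕ M2) ⊕ M1 over the first 3 bytes.
byte 0: (6e ⊕ 8a) ⊕ 74 = e4 ⊕ 74 = 90
byte 1: (d3 ⊕ c4) ⊕ 68 = 17 ⊕ 68 = 7f
byte 2: (ea ⊕ e7) ⊕ 65 = 0d ⊕ 65 = 68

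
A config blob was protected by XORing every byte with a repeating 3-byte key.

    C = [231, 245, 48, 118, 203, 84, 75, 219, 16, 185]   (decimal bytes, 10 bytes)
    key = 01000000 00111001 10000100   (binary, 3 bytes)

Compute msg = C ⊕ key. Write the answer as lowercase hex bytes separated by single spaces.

The 3-byte key repeats, so the effective keystream is 40 39 84 40 39 84 40 39 84 40.
byte 0: 231 xor  64 = 167
byte 1: 245 xor  57 = 204
byte 2:  48 xor 132 = 180
byte 3: 118 xor  64 =  54
byte 4: 203 xor  57 = 242
byte 5:  84 xor 132 = 208
byte 6:  75 xor  64 =  11
byte 7: 219 xor  57 = 226
byte 8:  16 xor 132 = 148
byte 9: 185 xor  64 = 249

a7 cc b4 36 f2 d0 0b e2 94 f9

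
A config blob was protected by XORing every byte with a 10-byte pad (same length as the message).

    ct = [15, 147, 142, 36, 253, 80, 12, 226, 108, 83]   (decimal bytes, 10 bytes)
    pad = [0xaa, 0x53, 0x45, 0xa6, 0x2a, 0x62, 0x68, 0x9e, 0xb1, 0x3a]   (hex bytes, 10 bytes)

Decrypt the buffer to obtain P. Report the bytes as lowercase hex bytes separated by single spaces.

XOR is its own inverse, so applying the key byte-wise gives the result directly.
byte 0: 0f ⊕ aa = a5
byte 1: 93 ⊕ 53 = c0
byte 2: 8e ⊕ 45 = cb
byte 3: 24 ⊕ a6 = 82
byte 4: fd ⊕ 2a = d7
byte 5: 50 ⊕ 62 = 32
byte 6: 0c ⊕ 68 = 64
byte 7: e2 ⊕ 9e = 7c
byte 8: 6c ⊕ b1 = dd
byte 9: 53 ⊕ 3a = 69

a5 c0 cb 82 d7 32 64 7c dd 69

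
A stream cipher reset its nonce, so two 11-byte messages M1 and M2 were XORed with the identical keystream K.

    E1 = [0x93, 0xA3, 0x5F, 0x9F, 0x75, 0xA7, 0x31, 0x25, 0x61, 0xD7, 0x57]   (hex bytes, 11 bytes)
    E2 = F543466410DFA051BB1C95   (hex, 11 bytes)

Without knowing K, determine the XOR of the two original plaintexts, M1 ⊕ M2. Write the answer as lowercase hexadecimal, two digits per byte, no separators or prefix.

E1 ⊕ E2 = (M1 ⊕ K) ⊕ (M2 ⊕ K) = M1 ⊕ M2 — the shared key cancels under XOR.
10010011 ^ 11110101 = 01100110
10100011 ^ 01000011 = 11100000
01011111 ^ 01000110 = 00011001
10011111 ^ 01100100 = 11111011
01110101 ^ 00010000 = 01100101
10100111 ^ 11011111 = 01111000
00110001 ^ 10100000 = 10010001
00100101 ^ 01010001 = 01110100
01100001 ^ 10111011 = 11011010
11010111 ^ 00011100 = 11001011
01010111 ^ 10010101 = 11000010

66e019fb65789174dacbc2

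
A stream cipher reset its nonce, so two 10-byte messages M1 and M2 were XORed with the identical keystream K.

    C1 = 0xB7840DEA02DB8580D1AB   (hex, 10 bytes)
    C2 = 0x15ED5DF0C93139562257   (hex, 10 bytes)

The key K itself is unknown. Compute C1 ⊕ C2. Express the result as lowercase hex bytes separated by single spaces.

C1 ⊕ C2 = (M1 ⊕ K) ⊕ (M2 ⊕ K) = M1 ⊕ M2 — the shared key cancels under XOR.
byte 0: 183 XOR  21 = 162
byte 1: 132 XOR 237 = 105
byte 2:  13 XOR  93 =  80
byte 3: 234 XOR 240 =  26
byte 4:   2 XOR 201 = 203
byte 5: 219 XOR  49 = 234
byte 6: 133 XOR  57 = 188
byte 7: 128 XOR  86 = 214
byte 8: 209 XOR  34 = 243
byte 9: 171 XOR  87 = 252

a2 69 50 1a cb ea bc d6 f3 fc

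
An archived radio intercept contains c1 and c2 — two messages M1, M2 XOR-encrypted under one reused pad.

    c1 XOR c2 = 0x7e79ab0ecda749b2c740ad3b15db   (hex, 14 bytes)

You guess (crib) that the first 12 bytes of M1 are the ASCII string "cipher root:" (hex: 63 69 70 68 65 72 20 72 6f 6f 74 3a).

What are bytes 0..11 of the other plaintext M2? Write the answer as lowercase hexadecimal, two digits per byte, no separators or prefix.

1d10db66a8d569c0a82fd901

Since c1 ⊕ c2 = M1 ⊕ M2, XORing with the guessed M1 bytes yields the corresponding M2 bytes: M2 = (c1 ⊕ c2) ⊕ M1.
byte 0: 01111110 XOR 01100011 = 00011101
byte 1: 01111001 XOR 01101001 = 00010000
byte 2: 10101011 XOR 01110000 = 11011011
byte 3: 00001110 XOR 01101000 = 01100110
byte 4: 11001101 XOR 01100101 = 10101000
byte 5: 10100111 XOR 01110010 = 11010101
byte 6: 01001001 XOR 00100000 = 01101001
byte 7: 10110010 XOR 01110010 = 11000000
byte 8: 11000111 XOR 01101111 = 10101000
byte 9: 01000000 XOR 01101111 = 00101111
byte 10: 10101101 XOR 01110100 = 11011001
byte 11: 00111011 XOR 00111010 = 00000001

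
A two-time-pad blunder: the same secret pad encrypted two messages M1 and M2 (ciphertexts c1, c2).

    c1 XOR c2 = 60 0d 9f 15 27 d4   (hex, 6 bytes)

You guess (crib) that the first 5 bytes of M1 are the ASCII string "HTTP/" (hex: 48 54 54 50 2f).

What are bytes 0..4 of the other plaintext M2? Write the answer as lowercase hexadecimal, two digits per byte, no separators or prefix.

2859cb4508

Since c1 ⊕ c2 = M1 ⊕ M2, XORing with the guessed M1 bytes yields the corresponding M2 bytes: M2 = (c1 ⊕ c2) ⊕ M1.
01100000 XOR 01001000 = 00101000
00001101 XOR 01010100 = 01011001
10011111 XOR 01010100 = 11001011
00010101 XOR 01010000 = 01000101
00100111 XOR 00101111 = 00001000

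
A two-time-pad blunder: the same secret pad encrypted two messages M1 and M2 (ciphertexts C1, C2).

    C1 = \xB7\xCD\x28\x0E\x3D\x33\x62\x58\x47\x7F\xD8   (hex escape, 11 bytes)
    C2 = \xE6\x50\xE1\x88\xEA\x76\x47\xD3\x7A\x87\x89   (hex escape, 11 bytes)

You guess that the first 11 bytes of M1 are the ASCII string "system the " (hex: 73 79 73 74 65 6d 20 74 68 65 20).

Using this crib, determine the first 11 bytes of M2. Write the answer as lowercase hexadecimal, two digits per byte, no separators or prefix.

22e4baf2b22805ff559d71

First, C1 ⊕ C2 = (M1 ⊕ K) ⊕ (M2 ⊕ K) = M1 ⊕ M2, so the key drops out. Then M2 = (M1 ⊕ M2) ⊕ M1 over the first 11 bytes.
byte 0: (b7 ⊕ e6) ⊕ 73 = 51 ⊕ 73 = 22
byte 1: (cd ⊕ 50) ⊕ 79 = 9d ⊕ 79 = e4
byte 2: (28 ⊕ e1) ⊕ 73 = c9 ⊕ 73 = ba
byte 3: (0e ⊕ 88) ⊕ 74 = 86 ⊕ 74 = f2
byte 4: (3d ⊕ ea) ⊕ 65 = d7 ⊕ 65 = b2
byte 5: (33 ⊕ 76) ⊕ 6d = 45 ⊕ 6d = 28
byte 6: (62 ⊕ 47) ⊕ 20 = 25 ⊕ 20 = 05
byte 7: (58 ⊕ d3) ⊕ 74 = 8b ⊕ 74 = ff
byte 8: (47 ⊕ 7a) ⊕ 68 = 3d ⊕ 68 = 55
byte 9: (7f ⊕ 87) ⊕ 65 = f8 ⊕ 65 = 9d
byte 10: (d8 ⊕ 89) ⊕ 20 = 51 ⊕ 20 = 71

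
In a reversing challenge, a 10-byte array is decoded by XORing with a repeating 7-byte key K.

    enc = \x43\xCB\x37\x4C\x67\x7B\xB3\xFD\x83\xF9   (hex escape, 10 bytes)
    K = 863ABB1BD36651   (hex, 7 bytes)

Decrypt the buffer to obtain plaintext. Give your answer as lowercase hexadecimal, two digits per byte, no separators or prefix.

c5f18c57b41de27bb942

The 7-byte key repeats, so the effective keystream is 86 3a bb 1b d3 66 51 86 3a bb.
byte 0: 01000011 xor 10000110 = 11000101
byte 1: 11001011 xor 00111010 = 11110001
byte 2: 00110111 xor 10111011 = 10001100
byte 3: 01001100 xor 00011011 = 01010111
byte 4: 01100111 xor 11010011 = 10110100
byte 5: 01111011 xor 01100110 = 00011101
byte 6: 10110011 xor 01010001 = 11100010
byte 7: 11111101 xor 10000110 = 01111011
byte 8: 10000011 xor 00111010 = 10111001
byte 9: 11111001 xor 10111011 = 01000010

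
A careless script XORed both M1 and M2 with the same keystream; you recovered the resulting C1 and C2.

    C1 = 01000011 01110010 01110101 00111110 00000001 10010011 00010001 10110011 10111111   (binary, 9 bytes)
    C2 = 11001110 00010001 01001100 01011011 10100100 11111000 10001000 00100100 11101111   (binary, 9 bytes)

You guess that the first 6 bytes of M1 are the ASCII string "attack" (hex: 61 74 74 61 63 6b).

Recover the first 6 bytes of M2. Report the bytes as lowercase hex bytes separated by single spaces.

First, C1 ⊕ C2 = (M1 ⊕ K) ⊕ (M2 ⊕ K) = M1 ⊕ M2, so the key drops out. Then M2 = (M1 ⊕ M2) ⊕ M1 over the first 6 bytes.
byte 0: (43 ^ ce) ^ 61 = 8d ^ 61 = ec
byte 1: (72 ^ 11) ^ 74 = 63 ^ 74 = 17
byte 2: (75 ^ 4c) ^ 74 = 39 ^ 74 = 4d
byte 3: (3e ^ 5b) ^ 61 = 65 ^ 61 = 04
byte 4: (01 ^ a4) ^ 63 = a5 ^ 63 = c6
byte 5: (93 ^ f8) ^ 6b = 6b ^ 6b = 00

ec 17 4d 04 c6 00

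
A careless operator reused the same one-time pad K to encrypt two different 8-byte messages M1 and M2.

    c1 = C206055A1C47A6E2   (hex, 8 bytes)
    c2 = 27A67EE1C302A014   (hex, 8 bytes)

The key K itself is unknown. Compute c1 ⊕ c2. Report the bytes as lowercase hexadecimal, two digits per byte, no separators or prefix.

e5a07bbbdf4506f6

c1 ⊕ c2 = (M1 ⊕ K) ⊕ (M2 ⊕ K) = M1 ⊕ M2 — the shared key cancels under XOR.
byte 0: 194 ^  39 = 229
byte 1:   6 ^ 166 = 160
byte 2:   5 ^ 126 = 123
byte 3:  90 ^ 225 = 187
byte 4:  28 ^ 195 = 223
byte 5:  71 ^   2 =  69
byte 6: 166 ^ 160 =   6
byte 7: 226 ^  20 = 246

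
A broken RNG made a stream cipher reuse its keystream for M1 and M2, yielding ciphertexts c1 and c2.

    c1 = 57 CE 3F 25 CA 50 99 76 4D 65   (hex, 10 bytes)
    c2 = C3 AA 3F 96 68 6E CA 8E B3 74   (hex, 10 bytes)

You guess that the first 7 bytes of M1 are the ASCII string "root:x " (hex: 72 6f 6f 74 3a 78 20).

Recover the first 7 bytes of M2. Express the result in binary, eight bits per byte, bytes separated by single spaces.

11100110 00001011 01101111 11000111 10011000 01000110 01110011

First, c1 ⊕ c2 = (M1 ⊕ K) ⊕ (M2 ⊕ K) = M1 ⊕ M2, so the key drops out. Then M2 = (M1 ⊕ M2) ⊕ M1 over the first 7 bytes.
byte 0: (57 XOR c3) XOR 72 = 94 XOR 72 = e6
byte 1: (ce XOR aa) XOR 6f = 64 XOR 6f = 0b
byte 2: (3f XOR 3f) XOR 6f = 00 XOR 6f = 6f
byte 3: (25 XOR 96) XOR 74 = b3 XOR 74 = c7
byte 4: (ca XOR 68) XOR 3a = a2 XOR 3a = 98
byte 5: (50 XOR 6e) XOR 78 = 3e XOR 78 = 46
byte 6: (99 XOR ca) XOR 20 = 53 XOR 20 = 73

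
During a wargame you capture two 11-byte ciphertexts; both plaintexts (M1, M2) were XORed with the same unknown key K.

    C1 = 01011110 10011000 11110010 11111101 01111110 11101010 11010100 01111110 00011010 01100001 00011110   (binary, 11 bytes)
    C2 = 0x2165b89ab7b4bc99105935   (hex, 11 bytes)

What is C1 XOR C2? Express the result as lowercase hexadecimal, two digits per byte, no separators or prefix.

7ffd4a67c95e68e70a382b

C1 ⊕ C2 = (M1 ⊕ K) ⊕ (M2 ⊕ K) = M1 ⊕ M2 — the shared key cancels under XOR.
byte 0: 5e ⊕ 21 = 7f
byte 1: 98 ⊕ 65 = fd
byte 2: f2 ⊕ b8 = 4a
byte 3: fd ⊕ 9a = 67
byte 4: 7e ⊕ b7 = c9
byte 5: ea ⊕ b4 = 5e
byte 6: d4 ⊕ bc = 68
byte 7: 7e ⊕ 99 = e7
byte 8: 1a ⊕ 10 = 0a
byte 9: 61 ⊕ 59 = 38
byte 10: 1e ⊕ 35 = 2b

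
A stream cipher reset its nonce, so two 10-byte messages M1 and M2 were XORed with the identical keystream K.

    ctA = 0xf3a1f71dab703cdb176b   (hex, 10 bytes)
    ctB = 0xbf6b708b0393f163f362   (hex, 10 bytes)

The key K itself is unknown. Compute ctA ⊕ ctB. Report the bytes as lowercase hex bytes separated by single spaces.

4c ca 87 96 a8 e3 cd b8 e4 09

ctA ⊕ ctB = (M1 ⊕ K) ⊕ (M2 ⊕ K) = M1 ⊕ M2 — the shared key cancels under XOR.
11110011 ⊕ 10111111 = 01001100
10100001 ⊕ 01101011 = 11001010
11110111 ⊕ 01110000 = 10000111
00011101 ⊕ 10001011 = 10010110
10101011 ⊕ 00000011 = 10101000
01110000 ⊕ 10010011 = 11100011
00111100 ⊕ 11110001 = 11001101
11011011 ⊕ 01100011 = 10111000
00010111 ⊕ 11110011 = 11100100
01101011 ⊕ 01100010 = 00001001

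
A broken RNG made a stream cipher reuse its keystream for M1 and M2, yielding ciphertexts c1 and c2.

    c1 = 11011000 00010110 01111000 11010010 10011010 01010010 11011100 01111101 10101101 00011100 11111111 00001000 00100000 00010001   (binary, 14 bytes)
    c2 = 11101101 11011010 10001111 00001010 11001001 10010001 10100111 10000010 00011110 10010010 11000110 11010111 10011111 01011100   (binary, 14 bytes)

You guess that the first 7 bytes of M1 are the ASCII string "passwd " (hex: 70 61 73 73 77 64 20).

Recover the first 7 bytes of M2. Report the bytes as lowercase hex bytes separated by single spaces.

45 ad 84 ab 24 a7 5b

First, c1 ⊕ c2 = (M1 ⊕ K) ⊕ (M2 ⊕ K) = M1 ⊕ M2, so the key drops out. Then M2 = (M1 ⊕ M2) ⊕ M1 over the first 7 bytes.
byte 0: (d8 ⊕ ed) ⊕ 70 = 35 ⊕ 70 = 45
byte 1: (16 ⊕ da) ⊕ 61 = cc ⊕ 61 = ad
byte 2: (78 ⊕ 8f) ⊕ 73 = f7 ⊕ 73 = 84
byte 3: (d2 ⊕ 0a) ⊕ 73 = d8 ⊕ 73 = ab
byte 4: (9a ⊕ c9) ⊕ 77 = 53 ⊕ 77 = 24
byte 5: (52 ⊕ 91) ⊕ 64 = c3 ⊕ 64 = a7
byte 6: (dc ⊕ a7) ⊕ 20 = 7b ⊕ 20 = 5b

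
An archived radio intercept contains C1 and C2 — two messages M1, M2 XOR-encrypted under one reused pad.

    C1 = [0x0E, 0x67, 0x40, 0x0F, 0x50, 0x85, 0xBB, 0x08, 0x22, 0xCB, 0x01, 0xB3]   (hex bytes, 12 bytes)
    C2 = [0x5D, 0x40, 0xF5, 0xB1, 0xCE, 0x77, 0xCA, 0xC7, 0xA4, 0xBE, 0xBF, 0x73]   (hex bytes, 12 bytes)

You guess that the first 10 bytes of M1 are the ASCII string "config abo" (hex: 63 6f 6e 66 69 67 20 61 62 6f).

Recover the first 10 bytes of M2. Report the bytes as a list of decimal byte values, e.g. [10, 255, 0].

First, C1 ⊕ C2 = (M1 ⊕ K) ⊕ (M2 ⊕ K) = M1 ⊕ M2, so the key drops out. Then M2 = (M1 ⊕ M2) ⊕ M1 over the first 10 bytes.
byte 0: (0e XOR 5d) XOR 63 = 53 XOR 63 = 30
byte 1: (67 XOR 40) XOR 6f = 27 XOR 6f = 48
byte 2: (40 XOR f5) XOR 6e = b5 XOR 6e = db
byte 3: (0f XOR b1) XOR 66 = be XOR 66 = d8
byte 4: (50 XOR ce) XOR 69 = 9e XOR 69 = f7
byte 5: (85 XOR 77) XOR 67 = f2 XOR 67 = 95
byte 6: (bb XOR ca) XOR 20 = 71 XOR 20 = 51
byte 7: (08 XOR c7) XOR 61 = cf XOR 61 = ae
byte 8: (22 XOR a4) XOR 62 = 86 XOR 62 = e4
byte 9: (cb XOR be) XOR 6f = 75 XOR 6f = 1a

[48, 72, 219, 216, 247, 149, 81, 174, 228, 26]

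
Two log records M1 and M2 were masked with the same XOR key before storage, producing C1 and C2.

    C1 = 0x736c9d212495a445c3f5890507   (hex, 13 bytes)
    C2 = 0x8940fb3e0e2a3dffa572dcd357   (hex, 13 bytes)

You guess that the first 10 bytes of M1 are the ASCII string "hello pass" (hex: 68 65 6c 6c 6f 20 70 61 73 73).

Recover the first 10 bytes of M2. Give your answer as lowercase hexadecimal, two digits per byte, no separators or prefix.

92490a73459fe9db15f4

First, C1 ⊕ C2 = (M1 ⊕ K) ⊕ (M2 ⊕ K) = M1 ⊕ M2, so the key drops out. Then M2 = (M1 ⊕ M2) ⊕ M1 over the first 10 bytes.
byte 0: (73 ⊕ 89) ⊕ 68 = fa ⊕ 68 = 92
byte 1: (6c ⊕ 40) ⊕ 65 = 2c ⊕ 65 = 49
byte 2: (9d ⊕ fb) ⊕ 6c = 66 ⊕ 6c = 0a
byte 3: (21 ⊕ 3e) ⊕ 6c = 1f ⊕ 6c = 73
byte 4: (24 ⊕ 0e) ⊕ 6f = 2a ⊕ 6f = 45
byte 5: (95 ⊕ 2a) ⊕ 20 = bf ⊕ 20 = 9f
byte 6: (a4 ⊕ 3d) ⊕ 70 = 99 ⊕ 70 = e9
byte 7: (45 ⊕ ff) ⊕ 61 = ba ⊕ 61 = db
byte 8: (c3 ⊕ a5) ⊕ 73 = 66 ⊕ 73 = 15
byte 9: (f5 ⊕ 72) ⊕ 73 = 87 ⊕ 73 = f4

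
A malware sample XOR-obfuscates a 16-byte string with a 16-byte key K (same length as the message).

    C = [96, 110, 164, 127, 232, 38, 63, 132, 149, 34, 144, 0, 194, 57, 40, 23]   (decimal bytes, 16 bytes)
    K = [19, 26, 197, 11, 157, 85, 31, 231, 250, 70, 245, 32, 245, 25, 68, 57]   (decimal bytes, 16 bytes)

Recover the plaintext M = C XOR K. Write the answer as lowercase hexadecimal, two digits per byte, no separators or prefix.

73746174757320636f64652037206c2e

60 ⊕ 13 = 73
6e ⊕ 1a = 74
a4 ⊕ c5 = 61
7f ⊕ 0b = 74
e8 ⊕ 9d = 75
26 ⊕ 55 = 73
3f ⊕ 1f = 20
84 ⊕ e7 = 63
95 ⊕ fa = 6f
22 ⊕ 46 = 64
90 ⊕ f5 = 65
00 ⊕ 20 = 20
c2 ⊕ f5 = 37
39 ⊕ 19 = 20
28 ⊕ 44 = 6c
17 ⊕ 39 = 2e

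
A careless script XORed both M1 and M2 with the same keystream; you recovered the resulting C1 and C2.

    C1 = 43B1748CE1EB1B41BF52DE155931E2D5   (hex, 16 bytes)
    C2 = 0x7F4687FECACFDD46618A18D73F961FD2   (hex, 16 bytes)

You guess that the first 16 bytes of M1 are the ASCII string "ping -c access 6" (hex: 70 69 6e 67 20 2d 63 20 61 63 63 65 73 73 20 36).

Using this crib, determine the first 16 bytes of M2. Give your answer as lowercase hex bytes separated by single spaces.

First, C1 ⊕ C2 = (M1 ⊕ K) ⊕ (M2 ⊕ K) = M1 ⊕ M2, so the key drops out. Then M2 = (M1 ⊕ M2) ⊕ M1 over the first 16 bytes.
byte 0: (43 xor 7f) xor 70 = 3c xor 70 = 4c
byte 1: (b1 xor 46) xor 69 = f7 xor 69 = 9e
byte 2: (74 xor 87) xor 6e = f3 xor 6e = 9d
byte 3: (8c xor fe) xor 67 = 72 xor 67 = 15
byte 4: (e1 xor ca) xor 20 = 2b xor 20 = 0b
byte 5: (eb xor cf) xor 2d = 24 xor 2d = 09
byte 6: (1b xor dd) xor 63 = c6 xor 63 = a5
byte 7: (41 xor 46) xor 20 = 07 xor 20 = 27
byte 8: (bf xor 61) xor 61 = de xor 61 = bf
byte 9: (52 xor 8a) xor 63 = d8 xor 63 = bb
byte 10: (de xor 18) xor 63 = c6 xor 63 = a5
byte 11: (15 xor d7) xor 65 = c2 xor 65 = a7
byte 12: (59 xor 3f) xor 73 = 66 xor 73 = 15
byte 13: (31 xor 96) xor 73 = a7 xor 73 = d4
byte 14: (e2 xor 1f) xor 20 = fd xor 20 = dd
byte 15: (d5 xor d2) xor 36 = 07 xor 36 = 31

4c 9e 9d 15 0b 09 a5 27 bf bb a5 a7 15 d4 dd 31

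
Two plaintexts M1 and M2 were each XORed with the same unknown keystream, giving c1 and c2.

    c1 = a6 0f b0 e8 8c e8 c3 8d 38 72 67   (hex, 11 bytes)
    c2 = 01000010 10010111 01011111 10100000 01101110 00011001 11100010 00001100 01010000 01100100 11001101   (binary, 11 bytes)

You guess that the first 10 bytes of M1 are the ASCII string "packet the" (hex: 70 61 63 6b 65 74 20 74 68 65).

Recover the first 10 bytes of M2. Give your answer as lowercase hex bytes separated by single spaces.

94 f9 8c 23 87 85 01 f5 00 73

First, c1 ⊕ c2 = (M1 ⊕ K) ⊕ (M2 ⊕ K) = M1 ⊕ M2, so the key drops out. Then M2 = (M1 ⊕ M2) ⊕ M1 over the first 10 bytes.
byte 0: (a6 ⊕ 42) ⊕ 70 = e4 ⊕ 70 = 94
byte 1: (0f ⊕ 97) ⊕ 61 = 98 ⊕ 61 = f9
byte 2: (b0 ⊕ 5f) ⊕ 63 = ef ⊕ 63 = 8c
byte 3: (e8 ⊕ a0) ⊕ 6b = 48 ⊕ 6b = 23
byte 4: (8c ⊕ 6e) ⊕ 65 = e2 ⊕ 65 = 87
byte 5: (e8 ⊕ 19) ⊕ 74 = f1 ⊕ 74 = 85
byte 6: (c3 ⊕ e2) ⊕ 20 = 21 ⊕ 20 = 01
byte 7: (8d ⊕ 0c) ⊕ 74 = 81 ⊕ 74 = f5
byte 8: (38 ⊕ 50) ⊕ 68 = 68 ⊕ 68 = 00
byte 9: (72 ⊕ 64) ⊕ 65 = 16 ⊕ 65 = 73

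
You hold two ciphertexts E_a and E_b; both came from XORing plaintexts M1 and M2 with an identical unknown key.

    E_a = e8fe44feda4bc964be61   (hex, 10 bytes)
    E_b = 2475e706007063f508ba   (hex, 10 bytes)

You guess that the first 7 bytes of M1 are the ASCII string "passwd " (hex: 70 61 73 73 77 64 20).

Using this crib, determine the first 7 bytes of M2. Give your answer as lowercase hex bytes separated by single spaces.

First, E_a ⊕ E_b = (M1 ⊕ K) ⊕ (M2 ⊕ K) = M1 ⊕ M2, so the key drops out. Then M2 = (M1 ⊕ M2) ⊕ M1 over the first 7 bytes.
byte 0: (e8 XOR 24) XOR 70 = cc XOR 70 = bc
byte 1: (fe XOR 75) XOR 61 = 8b XOR 61 = ea
byte 2: (44 XOR e7) XOR 73 = a3 XOR 73 = d0
byte 3: (fe XOR 06) XOR 73 = f8 XOR 73 = 8b
byte 4: (da XOR 00) XOR 77 = da XOR 77 = ad
byte 5: (4b XOR 70) XOR 64 = 3b XOR 64 = 5f
byte 6: (c9 XOR 63) XOR 20 = aa XOR 20 = 8a

bc ea d0 8b ad 5f 8a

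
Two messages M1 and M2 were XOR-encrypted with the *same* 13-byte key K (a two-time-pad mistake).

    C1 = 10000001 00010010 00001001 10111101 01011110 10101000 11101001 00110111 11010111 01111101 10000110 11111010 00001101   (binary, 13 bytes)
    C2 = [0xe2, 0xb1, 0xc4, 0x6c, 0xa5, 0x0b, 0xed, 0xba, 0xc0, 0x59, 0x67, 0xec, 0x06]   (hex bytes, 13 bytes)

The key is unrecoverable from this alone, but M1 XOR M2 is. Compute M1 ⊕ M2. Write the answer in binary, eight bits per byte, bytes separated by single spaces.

C1 ⊕ C2 = (M1 ⊕ K) ⊕ (M2 ⊕ K) = M1 ⊕ M2 — the shared key cancels under XOR.
byte 0: 81 ⊕ e2 = 63
byte 1: 12 ⊕ b1 = a3
byte 2: 09 ⊕ c4 = cd
byte 3: bd ⊕ 6c = d1
byte 4: 5e ⊕ a5 = fb
byte 5: a8 ⊕ 0b = a3
byte 6: e9 ⊕ ed = 04
byte 7: 37 ⊕ ba = 8d
byte 8: d7 ⊕ c0 = 17
byte 9: 7d ⊕ 59 = 24
byte 10: 86 ⊕ 67 = e1
byte 11: fa ⊕ ec = 16
byte 12: 0d ⊕ 06 = 0b

01100011 10100011 11001101 11010001 11111011 10100011 00000100 10001101 00010111 00100100 11100001 00010110 00001011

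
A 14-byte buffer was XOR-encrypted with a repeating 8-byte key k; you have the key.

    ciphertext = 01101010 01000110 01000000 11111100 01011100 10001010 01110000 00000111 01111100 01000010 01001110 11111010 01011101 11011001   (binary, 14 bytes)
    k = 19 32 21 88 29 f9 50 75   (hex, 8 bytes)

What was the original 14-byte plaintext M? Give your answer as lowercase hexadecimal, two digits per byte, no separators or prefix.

737461747573207265706f727420

The 8-byte key repeats, so the effective keystream is 19 32 21 88 29 f9 50 75 19 32 21 88 29 f9.
byte 0: 6a XOR 19 = 73
byte 1: 46 XOR 32 = 74
byte 2: 40 XOR 21 = 61
byte 3: fc XOR 88 = 74
byte 4: 5c XOR 29 = 75
byte 5: 8a XOR f9 = 73
byte 6: 70 XOR 50 = 20
byte 7: 07 XOR 75 = 72
byte 8: 7c XOR 19 = 65
byte 9: 42 XOR 32 = 70
byte 10: 4e XOR 21 = 6f
byte 11: fa XOR 88 = 72
byte 12: 5d XOR 29 = 74
byte 13: d9 XOR f9 = 20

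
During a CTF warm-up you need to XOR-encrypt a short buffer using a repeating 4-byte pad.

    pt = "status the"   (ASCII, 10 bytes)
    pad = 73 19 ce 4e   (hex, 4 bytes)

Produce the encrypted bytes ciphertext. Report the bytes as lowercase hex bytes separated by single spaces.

00 6d af 3a 06 6a ee 3a 1b 7c

The 4-byte key repeats, so the effective keystream is 73 19 ce 4e 73 19 ce 4e 73 19.
byte 0: 73 ^ 73 = 00
byte 1: 74 ^ 19 = 6d
byte 2: 61 ^ ce = af
byte 3: 74 ^ 4e = 3a
byte 4: 75 ^ 73 = 06
byte 5: 73 ^ 19 = 6a
byte 6: 20 ^ ce = ee
byte 7: 74 ^ 4e = 3a
byte 8: 68 ^ 73 = 1b
byte 9: 65 ^ 19 = 7c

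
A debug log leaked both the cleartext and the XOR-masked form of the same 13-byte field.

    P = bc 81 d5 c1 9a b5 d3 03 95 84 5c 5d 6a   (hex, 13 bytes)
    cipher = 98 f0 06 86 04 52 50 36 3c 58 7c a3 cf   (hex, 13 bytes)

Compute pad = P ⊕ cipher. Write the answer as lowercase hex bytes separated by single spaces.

24 71 d3 47 9e e7 83 35 a9 dc 20 fe a5

Since cipher = P ⊕ pad, XORing both sides with P gives pad = P ⊕ cipher.
byte 0: 10111100 XOR 10011000 = 00100100
byte 1: 10000001 XOR 11110000 = 01110001
byte 2: 11010101 XOR 00000110 = 11010011
byte 3: 11000001 XOR 10000110 = 01000111
byte 4: 10011010 XOR 00000100 = 10011110
byte 5: 10110101 XOR 01010010 = 11100111
byte 6: 11010011 XOR 01010000 = 10000011
byte 7: 00000011 XOR 00110110 = 00110101
byte 8: 10010101 XOR 00111100 = 10101001
byte 9: 10000100 XOR 01011000 = 11011100
byte 10: 01011100 XOR 01111100 = 00100000
byte 11: 01011101 XOR 10100011 = 11111110
byte 12: 01101010 XOR 11001111 = 10100101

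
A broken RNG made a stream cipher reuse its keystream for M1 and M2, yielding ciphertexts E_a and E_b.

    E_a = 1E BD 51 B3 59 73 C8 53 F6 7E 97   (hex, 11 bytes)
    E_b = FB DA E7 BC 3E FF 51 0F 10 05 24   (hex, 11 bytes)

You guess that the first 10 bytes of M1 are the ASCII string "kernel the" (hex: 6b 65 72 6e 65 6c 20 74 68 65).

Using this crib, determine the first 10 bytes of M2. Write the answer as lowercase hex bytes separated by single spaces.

8e 02 c4 61 02 e0 b9 28 8e 1e

First, E_a ⊕ E_b = (M1 ⊕ K) ⊕ (M2 ⊕ K) = M1 ⊕ M2, so the key drops out. Then M2 = (M1 ⊕ M2) ⊕ M1 over the first 10 bytes.
byte 0: (1e xor fb) xor 6b = e5 xor 6b = 8e
byte 1: (bd xor da) xor 65 = 67 xor 65 = 02
byte 2: (51 xor e7) xor 72 = b6 xor 72 = c4
byte 3: (b3 xor bc) xor 6e = 0f xor 6e = 61
byte 4: (59 xor 3e) xor 65 = 67 xor 65 = 02
byte 5: (73 xor ff) xor 6c = 8c xor 6c = e0
byte 6: (c8 xor 51) xor 20 = 99 xor 20 = b9
byte 7: (53 xor 0f) xor 74 = 5c xor 74 = 28
byte 8: (f6 xor 10) xor 68 = e6 xor 68 = 8e
byte 9: (7e xor 05) xor 65 = 7b xor 65 = 1e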